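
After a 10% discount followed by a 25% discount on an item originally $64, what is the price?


First discount:
10% of $64 = $6.40
Price after first discount:
$64 - $6.40 = $57.60
Second discount:
25% of $57.60 = $14.40
Final price:
$57.60 - $14.40 = $43.20

$43.20


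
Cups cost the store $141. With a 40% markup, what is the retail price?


Calculate the markup amount:
40% of $141 = $56.40
Add to cost:
$141 + $56.40 = $197.40

$197.40


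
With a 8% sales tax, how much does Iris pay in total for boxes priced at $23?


Calculate the tax:
8% of $23 = $1.84
Add tax to price:
$23 + $1.84 = $24.84

$24.84


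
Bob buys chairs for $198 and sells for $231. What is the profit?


Selling price = $231
Cost price = $198
Profit = selling price - cost price:
Profit = $231 - $198 = $33

$33


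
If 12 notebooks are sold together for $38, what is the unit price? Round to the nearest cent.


Total cost: $38
Number of items: 12
Unit price: $38 / 12 = $3.1666... ≈ $3.17

$3.17


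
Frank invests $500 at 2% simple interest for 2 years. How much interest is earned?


Use the formula I = P x R x T / 100
P x R x T = 500 x 2 x 2 = 2000
I = 2000 / 100 = $20

$20


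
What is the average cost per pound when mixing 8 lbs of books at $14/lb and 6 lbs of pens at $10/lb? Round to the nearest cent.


Cost of books:
8 x $14 = $112
Cost of pens:
6 x $10 = $60
Total cost: $112 + $60 = $172
Total weight: 14 lbs
Average: $172 / 14 = $12.2857... ≈ $12.29/lb

$12.29/lb


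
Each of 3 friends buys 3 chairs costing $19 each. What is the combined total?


Cost per person:
3 x $19 = $57
Group total:
3 x $57 = $171

$171


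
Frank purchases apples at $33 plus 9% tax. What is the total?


Calculate the tax:
9% of $33 = $2.97
Add tax to price:
$33 + $2.97 = $35.97

$35.97


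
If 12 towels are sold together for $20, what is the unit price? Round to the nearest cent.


Total cost: $20
Number of items: 12
Unit price: $20 / 12 = $1.6666... ≈ $1.67

$1.67


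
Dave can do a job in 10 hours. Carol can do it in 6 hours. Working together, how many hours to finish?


Dave's rate: 1/10 of the job per hour
Carol's rate: 1/6 of the job per hour
Combined rate: 1/10 + 1/6 = 4/15 per hour
Time = 1 / (4/15) = 15/4 = 3.75 hours

3.75 hours


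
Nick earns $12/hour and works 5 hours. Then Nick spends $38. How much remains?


Calculate earnings:
5 x $12 = $60
Subtract spending:
$60 - $38 = $22

$22


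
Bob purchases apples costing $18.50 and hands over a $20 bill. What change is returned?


Start with the amount paid:
$20
Subtract the price:
$20 - $18.50 = $1.50

$1.50


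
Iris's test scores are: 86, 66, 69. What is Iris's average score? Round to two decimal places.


Add the scores:
86 + 66 + 69 = 221
Divide by the number of tests:
221 / 3 = 73.6666... ≈ 73.67

73.67


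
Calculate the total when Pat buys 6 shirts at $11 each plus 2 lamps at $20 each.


Cost of shirts:
6 x $11 = $66
Cost of lamps:
2 x $20 = $40
Add both:
$66 + $40 = $106

$106


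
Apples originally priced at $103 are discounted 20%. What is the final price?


Calculate the discount amount:
20% of $103 = $20.60
Subtract from original:
$103 - $20.60 = $82.40

$82.40


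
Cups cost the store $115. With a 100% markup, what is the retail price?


Calculate the markup amount:
100% of $115 = $115
Add to cost:
$115 + $115 = $230

$230


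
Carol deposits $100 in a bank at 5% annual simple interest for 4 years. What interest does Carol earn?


Use the formula I = P x R x T / 100
P x R x T = 100 x 5 x 4 = 2000
I = 2000 / 100 = $20

$20


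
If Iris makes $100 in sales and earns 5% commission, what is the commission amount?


Convert rate to decimal:
5% = 0.05
Multiply by sales:
$100 x 0.05 = $5

$5


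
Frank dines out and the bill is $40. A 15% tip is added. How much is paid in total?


Calculate the tip:
15% of $40 = $6
Add tip to meal cost:
$40 + $6 = $46

$46


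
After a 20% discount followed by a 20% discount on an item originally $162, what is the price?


First discount:
20% of $162 = $32.40
Price after first discount:
$162 - $32.40 = $129.60
Second discount:
20% of $129.60 = $25.92
Final price:
$129.60 - $25.92 = $103.68

$103.68


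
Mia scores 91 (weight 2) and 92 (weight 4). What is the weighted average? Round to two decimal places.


Weighted sum:
2 x 91 + 4 x 92 = 550
Total weight:
2 + 4 = 6
Weighted average:
550 / 6 = 91.6666... ≈ 91.67

91.67


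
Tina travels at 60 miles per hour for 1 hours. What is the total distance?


Use the formula: distance = speed x time
Speed = 60 mph, Time = 1 hours
60 x 1 = 60 miles

60 miles


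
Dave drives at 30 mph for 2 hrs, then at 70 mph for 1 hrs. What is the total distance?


Leg 1 distance:
30 x 2 = 60 miles
Leg 2 distance:
70 x 1 = 70 miles
Total distance:
60 + 70 = 130 miles

130 miles


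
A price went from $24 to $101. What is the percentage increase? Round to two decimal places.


Find the absolute change:
|101 - 24| = 77
Divide by original and multiply by 100:
77 / 24 x 100 = 320.8333...% ≈ 320.83%

320.83%


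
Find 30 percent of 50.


Convert percentage to decimal:
30% = 0.3
Multiply:
50 x 0.3 = 15

15


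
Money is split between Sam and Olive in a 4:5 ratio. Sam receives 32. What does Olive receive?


Find the multiplier:
32 / 4 = 8
Apply to Olive's share:
5 x 8 = 40

40


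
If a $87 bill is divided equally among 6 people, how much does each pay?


Total bill: $87
Number of people: 6
Each pays: $87 / 6 = $14.50

$14.50


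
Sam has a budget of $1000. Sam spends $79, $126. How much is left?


Add up expenses:
$79 + $126 = $205
Subtract from budget:
$1000 - $205 = $795

$795


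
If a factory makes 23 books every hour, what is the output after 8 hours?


Production rate: 23 books per hour
Time: 8 hours
Total: 23 x 8 = 184 books

184 books


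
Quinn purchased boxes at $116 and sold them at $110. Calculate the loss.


Selling price = $110
Cost price = $116
Loss = cost price - selling price:
Loss = $116 - $110 = $6

$6


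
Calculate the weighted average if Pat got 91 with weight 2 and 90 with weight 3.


Weighted sum:
2 x 91 + 3 x 90 = 452
Total weight:
2 + 3 = 5
Weighted average:
452 / 5 = 90.4

90.4


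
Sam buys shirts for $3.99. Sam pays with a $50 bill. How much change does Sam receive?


Start with the amount paid:
$50
Subtract the price:
$50 - $3.99 = $46.01

$46.01


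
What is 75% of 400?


Convert percentage to decimal:
75% = 0.75
Multiply:
400 x 0.75 = 300

300


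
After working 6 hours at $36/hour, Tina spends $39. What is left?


Calculate earnings:
6 x $36 = $216
Subtract spending:
$216 - $39 = $177

$177


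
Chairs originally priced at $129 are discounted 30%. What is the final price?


Calculate the discount amount:
30% of $129 = $38.70
Subtract from original:
$129 - $38.70 = $90.30

$90.30


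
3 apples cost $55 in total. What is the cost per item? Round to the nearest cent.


Total cost: $55
Number of items: 3
Unit price: $55 / 3 = $18.3333... ≈ $18.33

$18.33


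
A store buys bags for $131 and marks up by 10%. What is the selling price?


Calculate the markup amount:
10% of $131 = $13.10
Add to cost:
$131 + $13.10 = $144.10

$144.10


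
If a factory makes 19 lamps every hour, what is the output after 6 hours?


Production rate: 19 lamps per hour
Time: 6 hours
Total: 19 x 6 = 114 lamps

114 lamps


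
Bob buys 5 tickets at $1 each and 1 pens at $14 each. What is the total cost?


Cost of tickets:
5 x $1 = $5
Cost of pens:
1 x $14 = $14
Add both:
$5 + $14 = $19

$19


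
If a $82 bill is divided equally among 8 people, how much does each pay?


Total bill: $82
Number of people: 8
Each pays: $82 / 8 = $10.25

$10.25


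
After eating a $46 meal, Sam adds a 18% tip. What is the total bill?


Calculate the tip:
18% of $46 = $8.28
Add tip to meal cost:
$46 + $8.28 = $54.28

$54.28


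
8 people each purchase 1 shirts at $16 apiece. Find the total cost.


Cost per person:
1 x $16 = $16
Group total:
8 x $16 = $128

$128


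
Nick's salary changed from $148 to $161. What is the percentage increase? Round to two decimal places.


Find the absolute change:
|161 - 148| = 13
Divide by original and multiply by 100:
13 / 148 x 100 = 8.7837...% ≈ 8.78%

8.78%


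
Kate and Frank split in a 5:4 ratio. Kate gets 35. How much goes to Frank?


Find the multiplier:
35 / 5 = 7
Apply to Frank's share:
4 x 7 = 28

28


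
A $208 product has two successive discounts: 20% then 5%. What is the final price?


First discount:
20% of $208 = $41.60
Price after first discount:
$208 - $41.60 = $166.40
Second discount:
5% of $166.40 = $8.32
Final price:
$166.40 - $8.32 = $158.08

$158.08


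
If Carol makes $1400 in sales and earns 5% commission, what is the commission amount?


Convert rate to decimal:
5% = 0.05
Multiply by sales:
$1400 x 0.05 = $70

$70


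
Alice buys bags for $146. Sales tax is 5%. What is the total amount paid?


Calculate the tax:
5% of $146 = $7.30
Add tax to price:
$146 + $7.30 = $153.30

$153.30


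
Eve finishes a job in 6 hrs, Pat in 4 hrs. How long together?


Eve's rate: 1/6 of the job per hour
Pat's rate: 1/4 of the job per hour
Combined rate: 1/6 + 1/4 = 5/12 per hour
Time = 1 / (5/12) = 12/5 = 2.4 hours

2.4 hours


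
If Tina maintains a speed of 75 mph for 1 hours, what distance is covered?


Use the formula: distance = speed x time
Speed = 75 mph, Time = 1 hours
75 x 1 = 75 miles

75 miles


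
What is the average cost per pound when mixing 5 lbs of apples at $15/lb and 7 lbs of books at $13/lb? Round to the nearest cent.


Cost of apples:
5 x $15 = $75
Cost of books:
7 x $13 = $91
Total cost: $75 + $91 = $166
Total weight: 12 lbs
Average: $166 / 12 = $13.8333... ≈ $13.83/lb

$13.83/lb


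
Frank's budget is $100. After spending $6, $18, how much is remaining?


Add up expenses:
$6 + $18 = $24
Subtract from budget:
$100 - $24 = $76

$76


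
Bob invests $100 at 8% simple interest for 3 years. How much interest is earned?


Use the formula I = P x R x T / 100
P x R x T = 100 x 8 x 3 = 2400
I = 2400 / 100 = $24

$24


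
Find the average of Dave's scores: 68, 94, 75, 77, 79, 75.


Add the scores:
68 + 94 + 75 + 77 + 79 + 75 = 468
Divide by the number of tests:
468 / 6 = 78

78


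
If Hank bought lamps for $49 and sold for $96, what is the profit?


Selling price = $96
Cost price = $49
Profit = selling price - cost price:
Profit = $96 - $49 = $47

$47


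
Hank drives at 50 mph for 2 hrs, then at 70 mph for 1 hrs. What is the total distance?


Leg 1 distance:
50 x 2 = 100 miles
Leg 2 distance:
70 x 1 = 70 miles
Total distance:
100 + 70 = 170 miles

170 miles


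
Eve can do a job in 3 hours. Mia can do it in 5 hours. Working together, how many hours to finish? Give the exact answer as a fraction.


Eve's rate: 1/3 of the job per hour
Mia's rate: 1/5 of the job per hour
Combined rate: 1/3 + 1/5 = 8/15 per hour
Time = 1 / (8/15) = 15/8 hours (≈ 1.88 hours)

15/8 hours


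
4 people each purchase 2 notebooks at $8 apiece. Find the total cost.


Cost per person:
2 x $8 = $16
Group total:
4 x $16 = $64

$64


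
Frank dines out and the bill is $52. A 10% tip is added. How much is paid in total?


Calculate the tip:
10% of $52 = $5.20
Add tip to meal cost:
$52 + $5.20 = $57.20

$57.20


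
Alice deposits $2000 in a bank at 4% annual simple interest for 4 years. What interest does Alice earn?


Use the formula I = P x R x T / 100
P x R x T = 2000 x 4 x 4 = 32000
I = 32000 / 100 = $320

$320


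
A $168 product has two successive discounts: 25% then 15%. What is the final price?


First discount:
25% of $168 = $42
Price after first discount:
$168 - $42 = $126
Second discount:
15% of $126 = $18.90
Final price:
$126 - $18.90 = $107.10

$107.10


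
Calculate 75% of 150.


Convert percentage to decimal:
75% = 0.75
Multiply:
150 x 0.75 = 112.5

112.5


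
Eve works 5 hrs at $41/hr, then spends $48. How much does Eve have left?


Calculate earnings:
5 x $41 = $205
Subtract spending:
$205 - $48 = $157

$157


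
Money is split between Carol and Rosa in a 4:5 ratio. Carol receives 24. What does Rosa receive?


Find the multiplier:
24 / 4 = 6
Apply to Rosa's share:
5 x 6 = 30

30


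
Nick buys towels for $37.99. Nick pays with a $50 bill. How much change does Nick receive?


Start with the amount paid:
$50
Subtract the price:
$50 - $37.99 = $12.01

$12.01


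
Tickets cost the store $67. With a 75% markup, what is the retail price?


Calculate the markup amount:
75% of $67 = $50.25
Add to cost:
$67 + $50.25 = $117.25

$117.25


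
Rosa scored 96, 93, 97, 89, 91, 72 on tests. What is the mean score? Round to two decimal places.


Add the scores:
96 + 93 + 97 + 89 + 91 + 72 = 538
Divide by the number of tests:
538 / 6 = 89.6666... ≈ 89.67

89.67


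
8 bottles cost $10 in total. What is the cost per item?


Total cost: $10
Number of items: 8
Unit price: $10 / 8 = $1.25

$1.25


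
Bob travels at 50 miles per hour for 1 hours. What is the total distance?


Use the formula: distance = speed x time
Speed = 50 mph, Time = 1 hours
50 x 1 = 50 miles

50 miles


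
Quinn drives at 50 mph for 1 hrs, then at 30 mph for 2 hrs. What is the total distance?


Leg 1 distance:
50 x 1 = 50 miles
Leg 2 distance:
30 x 2 = 60 miles
Total distance:
50 + 60 = 110 miles

110 miles


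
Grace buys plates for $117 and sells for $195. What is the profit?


Selling price = $195
Cost price = $117
Profit = selling price - cost price:
Profit = $195 - $117 = $78

$78


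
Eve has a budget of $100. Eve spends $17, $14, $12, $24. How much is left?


Add up expenses:
$17 + $14 + $12 + $24 = $67
Subtract from budget:
$100 - $67 = $33

$33


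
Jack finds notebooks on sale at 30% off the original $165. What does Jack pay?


Calculate the discount amount:
30% of $165 = $49.50
Subtract from original:
$165 - $49.50 = $115.50

$115.50


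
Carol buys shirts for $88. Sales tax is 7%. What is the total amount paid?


Calculate the tax:
7% of $88 = $6.16
Add tax to price:
$88 + $6.16 = $94.16

$94.16


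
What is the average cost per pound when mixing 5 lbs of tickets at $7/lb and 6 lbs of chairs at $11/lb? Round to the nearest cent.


Cost of tickets:
5 x $7 = $35
Cost of chairs:
6 x $11 = $66
Total cost: $35 + $66 = $101
Total weight: 11 lbs
Average: $101 / 11 = $9.1818... ≈ $9.18/lb

$9.18/lb


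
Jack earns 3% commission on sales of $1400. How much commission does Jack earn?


Convert rate to decimal:
3% = 0.03
Multiply by sales:
$1400 x 0.03 = $42

$42


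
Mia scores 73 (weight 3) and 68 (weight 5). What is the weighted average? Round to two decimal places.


Weighted sum:
3 x 73 + 5 x 68 = 559
Total weight:
3 + 5 = 8
Weighted average:
559 / 8 = 69.875 ≈ 69.88

69.88


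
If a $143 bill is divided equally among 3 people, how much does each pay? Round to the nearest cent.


Total bill: $143
Number of people: 3
Each pays: $143 / 3 = $47.6666... ≈ $47.67

$47.67


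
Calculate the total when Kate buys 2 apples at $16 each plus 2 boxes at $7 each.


Cost of apples:
2 x $16 = $32
Cost of boxes:
2 x $7 = $14
Add both:
$32 + $14 = $46

$46


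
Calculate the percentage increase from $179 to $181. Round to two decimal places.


Find the absolute change:
|181 - 179| = 2
Divide by original and multiply by 100:
2 / 179 x 100 = 1.1173...% ≈ 1.12%

1.12%


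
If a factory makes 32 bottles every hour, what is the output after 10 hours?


Production rate: 32 bottles per hour
Time: 10 hours
Total: 32 x 10 = 320 bottles

320 bottles


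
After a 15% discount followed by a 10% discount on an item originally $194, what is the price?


First discount:
15% of $194 = $29.10
Price after first discount:
$194 - $29.10 = $164.90
Second discount:
10% of $164.90 = $16.49
Final price:
$164.90 - $16.49 = $148.41

$148.41


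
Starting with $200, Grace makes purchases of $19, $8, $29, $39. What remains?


Add up expenses:
$19 + $8 + $29 + $39 = $95
Subtract from budget:
$200 - $95 = $105

$105


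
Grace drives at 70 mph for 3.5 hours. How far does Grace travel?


Use the formula: distance = speed x time
Speed = 70 mph, Time = 3.5 hours
70 x 3.5 = 245 miles

245 miles


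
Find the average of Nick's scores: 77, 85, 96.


Add the scores:
77 + 85 + 96 = 258
Divide by the number of tests:
258 / 3 = 86

86


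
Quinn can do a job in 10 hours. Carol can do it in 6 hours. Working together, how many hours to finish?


Quinn's rate: 1/10 of the job per hour
Carol's rate: 1/6 of the job per hour
Combined rate: 1/10 + 1/6 = 4/15 per hour
Time = 1 / (4/15) = 15/4 = 3.75 hours

3.75 hours


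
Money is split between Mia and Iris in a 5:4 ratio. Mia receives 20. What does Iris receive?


Find the multiplier:
20 / 5 = 4
Apply to Iris's share:
4 x 4 = 16

16


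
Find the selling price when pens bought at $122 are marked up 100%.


Calculate the markup amount:
100% of $122 = $122
Add to cost:
$122 + $122 = $244

$244


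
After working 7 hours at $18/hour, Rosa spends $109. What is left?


Calculate earnings:
7 x $18 = $126
Subtract spending:
$126 - $109 = $17

$17


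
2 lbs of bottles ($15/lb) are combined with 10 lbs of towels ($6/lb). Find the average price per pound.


Cost of bottles:
2 x $15 = $30
Cost of towels:
10 x $6 = $60
Total cost: $30 + $60 = $90
Total weight: 12 lbs
Average: $90 / 12 = $7.50/lb

$7.50/lb


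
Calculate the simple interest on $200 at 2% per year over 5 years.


Use the formula I = P x R x T / 100
P x R x T = 200 x 2 x 5 = 2000
I = 2000 / 100 = $20

$20


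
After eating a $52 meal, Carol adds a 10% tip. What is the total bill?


Calculate the tip:
10% of $52 = $5.20
Add tip to meal cost:
$52 + $5.20 = $57.20

$57.20


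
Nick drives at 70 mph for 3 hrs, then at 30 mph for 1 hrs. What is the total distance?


Leg 1 distance:
70 x 3 = 210 miles
Leg 2 distance:
30 x 1 = 30 miles
Total distance:
210 + 30 = 240 miles

240 miles


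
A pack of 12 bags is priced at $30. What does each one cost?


Total cost: $30
Number of items: 12
Unit price: $30 / 12 = $2.50

$2.50


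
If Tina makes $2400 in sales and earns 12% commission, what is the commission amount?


Convert rate to decimal:
12% = 0.12
Multiply by sales:
$2400 x 0.12 = $288

$288


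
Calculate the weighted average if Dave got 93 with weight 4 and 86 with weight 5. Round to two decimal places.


Weighted sum:
4 x 93 + 5 x 86 = 802
Total weight:
4 + 5 = 9
Weighted average:
802 / 9 = 89.1111... ≈ 89.11

89.11


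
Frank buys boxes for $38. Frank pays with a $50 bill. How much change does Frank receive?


Start with the amount paid:
$50
Subtract the price:
$50 - $38 = $12

$12


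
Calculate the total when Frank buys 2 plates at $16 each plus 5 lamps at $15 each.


Cost of plates:
2 x $16 = $32
Cost of lamps:
5 x $15 = $75
Add both:
$32 + $75 = $107

$107


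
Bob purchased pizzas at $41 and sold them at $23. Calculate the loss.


Selling price = $23
Cost price = $41
Loss = cost price - selling price:
Loss = $41 - $23 = $18

$18


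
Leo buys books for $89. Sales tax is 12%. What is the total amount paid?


Calculate the tax:
12% of $89 = $10.68
Add tax to price:
$89 + $10.68 = $99.68

$99.68


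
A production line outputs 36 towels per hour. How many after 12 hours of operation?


Production rate: 36 towels per hour
Time: 12 hours
Total: 36 x 12 = 432 towels

432 towels


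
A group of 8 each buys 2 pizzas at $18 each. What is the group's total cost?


Cost per person:
2 x $18 = $36
Group total:
8 x $36 = $288

$288


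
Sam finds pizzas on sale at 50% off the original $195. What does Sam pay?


Calculate the discount amount:
50% of $195 = $97.50
Subtract from original:
$195 - $97.50 = $97.50

$97.50


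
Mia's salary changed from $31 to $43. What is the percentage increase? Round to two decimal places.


Find the absolute change:
|43 - 31| = 12
Divide by original and multiply by 100:
12 / 31 x 100 = 38.7096...% ≈ 38.71%

38.71%


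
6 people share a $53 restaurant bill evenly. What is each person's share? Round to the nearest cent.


Total bill: $53
Number of people: 6
Each pays: $53 / 6 = $8.8333... ≈ $8.83

$8.83


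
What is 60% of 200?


Convert percentage to decimal:
60% = 0.6
Multiply:
200 x 0.6 = 120

120


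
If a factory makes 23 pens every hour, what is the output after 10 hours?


Production rate: 23 pens per hour
Time: 10 hours
Total: 23 x 10 = 230 pens

230 pens


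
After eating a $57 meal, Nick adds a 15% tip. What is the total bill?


Calculate the tip:
15% of $57 = $8.55
Add tip to meal cost:
$57 + $8.55 = $65.55

$65.55


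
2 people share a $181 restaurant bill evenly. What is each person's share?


Total bill: $181
Number of people: 2
Each pays: $181 / 2 = $90.50

$90.50


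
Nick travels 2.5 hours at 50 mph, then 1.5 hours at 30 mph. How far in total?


Leg 1 distance:
50 x 2.5 = 125 miles
Leg 2 distance:
30 x 1.5 = 45 miles
Total distance:
125 + 45 = 170 miles

170 miles


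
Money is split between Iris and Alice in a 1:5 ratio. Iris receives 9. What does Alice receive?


Find the multiplier:
9 / 1 = 9
Apply to Alice's share:
5 x 9 = 45

45


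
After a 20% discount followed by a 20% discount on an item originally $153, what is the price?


First discount:
20% of $153 = $30.60
Price after first discount:
$153 - $30.60 = $122.40
Second discount:
20% of $122.40 = $24.48
Final price:
$122.40 - $24.48 = $97.92

$97.92


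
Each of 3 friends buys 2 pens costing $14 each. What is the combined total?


Cost per person:
2 x $14 = $28
Group total:
3 x $28 = $84

$84


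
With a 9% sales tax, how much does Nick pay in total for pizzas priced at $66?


Calculate the tax:
9% of $66 = $5.94
Add tax to price:
$66 + $5.94 = $71.94

$71.94


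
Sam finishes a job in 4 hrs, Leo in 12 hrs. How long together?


Sam's rate: 1/4 of the job per hour
Leo's rate: 1/12 of the job per hour
Combined rate: 1/4 + 1/12 = 1/3 per hour
Time = 1 / (1/3) = 3 hours

3 hours


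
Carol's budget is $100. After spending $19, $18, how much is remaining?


Add up expenses:
$19 + $18 = $37
Subtract from budget:
$100 - $37 = $63

$63


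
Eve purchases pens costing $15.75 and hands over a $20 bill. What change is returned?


Start with the amount paid:
$20
Subtract the price:
$20 - $15.75 = $4.25

$4.25


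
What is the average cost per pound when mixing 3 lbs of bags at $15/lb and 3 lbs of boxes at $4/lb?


Cost of bags:
3 x $15 = $45
Cost of boxes:
3 x $4 = $12
Total cost: $45 + $12 = $57
Total weight: 6 lbs
Average: $57 / 6 = $9.50/lb

$9.50/lb


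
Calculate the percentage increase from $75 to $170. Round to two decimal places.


Find the absolute change:
|170 - 75| = 95
Divide by original and multiply by 100:
95 / 75 x 100 = 126.6666...% ≈ 126.67%

126.67%


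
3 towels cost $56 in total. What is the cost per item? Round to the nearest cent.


Total cost: $56
Number of items: 3
Unit price: $56 / 3 = $18.6666... ≈ $18.67

$18.67


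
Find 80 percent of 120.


Convert percentage to decimal:
80% = 0.8
Multiply:
120 x 0.8 = 96

96


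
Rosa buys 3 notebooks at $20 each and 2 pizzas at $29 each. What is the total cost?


Cost of notebooks:
3 x $20 = $60
Cost of pizzas:
2 x $29 = $58
Add both:
$60 + $58 = $118

$118


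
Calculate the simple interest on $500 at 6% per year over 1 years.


Use the formula I = P x R x T / 100
P x R x T = 500 x 6 x 1 = 3000
I = 3000 / 100 = $30

$30


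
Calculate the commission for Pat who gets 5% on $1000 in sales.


Convert rate to decimal:
5% = 0.05
Multiply by sales:
$1000 x 0.05 = $50

$50


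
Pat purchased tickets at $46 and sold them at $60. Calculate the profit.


Selling price = $60
Cost price = $46
Profit = selling price - cost price:
Profit = $60 - $46 = $14

$14


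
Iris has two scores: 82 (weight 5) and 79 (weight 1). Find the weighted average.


Weighted sum:
5 x 82 + 1 x 79 = 489
Total weight:
5 + 1 = 6
Weighted average:
489 / 6 = 81.5

81.5


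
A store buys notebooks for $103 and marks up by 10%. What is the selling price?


Calculate the markup amount:
10% of $103 = $10.30
Add to cost:
$103 + $10.30 = $113.30

$113.30


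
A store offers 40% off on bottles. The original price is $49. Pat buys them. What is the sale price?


Calculate the discount amount:
40% of $49 = $19.60
Subtract from original:
$49 - $19.60 = $29.40

$29.40


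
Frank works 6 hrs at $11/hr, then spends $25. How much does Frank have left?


Calculate earnings:
6 x $11 = $66
Subtract spending:
$66 - $25 = $41

$41


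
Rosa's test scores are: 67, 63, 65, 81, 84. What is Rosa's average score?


Add the scores:
67 + 63 + 65 + 81 + 84 = 360
Divide by the number of tests:
360 / 5 = 72

72


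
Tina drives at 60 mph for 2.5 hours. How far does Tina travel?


Use the formula: distance = speed x time
Speed = 60 mph, Time = 2.5 hours
60 x 2.5 = 150 miles

150 miles


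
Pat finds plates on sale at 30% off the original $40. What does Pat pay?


Calculate the discount amount:
30% of $40 = $12
Subtract from original:
$40 - $12 = $28

$28


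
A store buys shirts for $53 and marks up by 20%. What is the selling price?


Calculate the markup amount:
20% of $53 = $10.60
Add to cost:
$53 + $10.60 = $63.60

$63.60


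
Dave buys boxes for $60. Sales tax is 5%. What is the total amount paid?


Calculate the tax:
5% of $60 = $3
Add tax to price:
$60 + $3 = $63

$63


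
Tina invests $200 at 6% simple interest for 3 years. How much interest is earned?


Use the formula I = P x R x T / 100
P x R x T = 200 x 6 x 3 = 3600
I = 3600 / 100 = $36

$36


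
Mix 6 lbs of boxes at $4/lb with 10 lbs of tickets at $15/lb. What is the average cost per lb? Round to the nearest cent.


Cost of boxes:
6 x $4 = $24
Cost of tickets:
10 x $15 = $150
Total cost: $24 + $150 = $174
Total weight: 16 lbs
Average: $174 / 16 = $10.875 ≈ $10.88/lb

$10.88/lb


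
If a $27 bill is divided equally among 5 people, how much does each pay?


Total bill: $27
Number of people: 5
Each pays: $27 / 5 = $5.40

$5.40


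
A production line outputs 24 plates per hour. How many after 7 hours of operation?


Production rate: 24 plates per hour
Time: 7 hours
Total: 24 x 7 = 168 plates

168 plates


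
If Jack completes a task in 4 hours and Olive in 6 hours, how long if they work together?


Jack's rate: 1/4 of the job per hour
Olive's rate: 1/6 of the job per hour
Combined rate: 1/4 + 1/6 = 5/12 per hour
Time = 1 / (5/12) = 12/5 = 2.4 hours

2.4 hours


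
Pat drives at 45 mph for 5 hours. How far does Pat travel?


Use the formula: distance = speed x time
Speed = 45 mph, Time = 5 hours
45 x 5 = 225 miles

225 miles


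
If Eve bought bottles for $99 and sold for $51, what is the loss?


Selling price = $51
Cost price = $99
Loss = cost price - selling price:
Loss = $99 - $51 = $48

$48


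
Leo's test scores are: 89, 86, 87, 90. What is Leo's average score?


Add the scores:
89 + 86 + 87 + 90 = 352
Divide by the number of tests:
352 / 4 = 88

88


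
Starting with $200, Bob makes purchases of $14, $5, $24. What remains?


Add up expenses:
$14 + $5 + $24 = $43
Subtract from budget:
$200 - $43 = $157

$157


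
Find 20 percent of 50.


Convert percentage to decimal:
20% = 0.2
Multiply:
50 x 0.2 = 10

10


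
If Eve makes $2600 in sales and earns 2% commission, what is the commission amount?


Convert rate to decimal:
2% = 0.02
Multiply by sales:
$2600 x 0.02 = $52

$52


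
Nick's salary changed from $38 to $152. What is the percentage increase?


Find the absolute change:
|152 - 38| = 114
Divide by original and multiply by 100:
114 / 38 x 100 = 300%

300%


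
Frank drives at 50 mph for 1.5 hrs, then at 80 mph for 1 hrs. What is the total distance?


Leg 1 distance:
50 x 1.5 = 75 miles
Leg 2 distance:
80 x 1 = 80 miles
Total distance:
75 + 80 = 155 miles

155 miles


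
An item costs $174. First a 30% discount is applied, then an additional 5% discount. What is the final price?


First discount:
30% of $174 = $52.20
Price after first discount:
$174 - $52.20 = $121.80
Second discount:
5% of $121.80 = $6.09
Final price:
$121.80 - $6.09 = $115.71

$115.71


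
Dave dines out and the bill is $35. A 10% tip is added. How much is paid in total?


Calculate the tip:
10% of $35 = $3.50
Add tip to meal cost:
$35 + $3.50 = $38.50

$38.50


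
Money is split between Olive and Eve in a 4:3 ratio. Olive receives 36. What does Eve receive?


Find the multiplier:
36 / 4 = 9
Apply to Eve's share:
3 x 9 = 27

27


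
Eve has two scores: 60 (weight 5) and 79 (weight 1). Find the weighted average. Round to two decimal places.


Weighted sum:
5 x 60 + 1 x 79 = 379
Total weight:
5 + 1 = 6
Weighted average:
379 / 6 = 63.1666... ≈ 63.17

63.17


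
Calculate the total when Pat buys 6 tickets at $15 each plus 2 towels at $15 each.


Cost of tickets:
6 x $15 = $90
Cost of towels:
2 x $15 = $30
Add both:
$90 + $30 = $120

$120


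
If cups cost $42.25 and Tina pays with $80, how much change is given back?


Start with the amount paid:
$80
Subtract the price:
$80 - $42.25 = $37.75

$37.75


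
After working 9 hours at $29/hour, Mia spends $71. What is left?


Calculate earnings:
9 x $29 = $261
Subtract spending:
$261 - $71 = $190

$190


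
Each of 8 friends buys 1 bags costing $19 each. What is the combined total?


Cost per person:
1 x $19 = $19
Group total:
8 x $19 = $152

$152


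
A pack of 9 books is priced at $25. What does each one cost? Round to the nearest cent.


Total cost: $25
Number of items: 9
Unit price: $25 / 9 = $2.7777... ≈ $2.78

$2.78


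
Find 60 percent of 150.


Convert percentage to decimal:
60% = 0.6
Multiply:
150 x 0.6 = 90

90


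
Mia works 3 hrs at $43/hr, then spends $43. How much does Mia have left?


Calculate earnings:
3 x $43 = $129
Subtract spending:
$129 - $43 = $86

$86


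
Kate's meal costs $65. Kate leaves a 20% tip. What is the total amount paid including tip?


Calculate the tip:
20% of $65 = $13
Add tip to meal cost:
$65 + $13 = $78

$78


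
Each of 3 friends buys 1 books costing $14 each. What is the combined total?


Cost per person:
1 x $14 = $14
Group total:
3 x $14 = $42

$42


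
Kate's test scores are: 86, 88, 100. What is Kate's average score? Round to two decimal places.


Add the scores:
86 + 88 + 100 = 274
Divide by the number of tests:
274 / 3 = 91.3333... ≈ 91.33

91.33


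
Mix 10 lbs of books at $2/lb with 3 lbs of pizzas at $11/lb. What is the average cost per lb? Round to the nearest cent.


Cost of books:
10 x $2 = $20
Cost of pizzas:
3 x $11 = $33
Total cost: $20 + $33 = $53
Total weight: 13 lbs
Average: $53 / 13 = $4.0769... ≈ $4.08/lb

$4.08/lb


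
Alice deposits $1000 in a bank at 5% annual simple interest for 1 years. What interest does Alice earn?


Use the formula I = P x R x T / 100
P x R x T = 1000 x 5 x 1 = 5000
I = 5000 / 100 = $50

$50


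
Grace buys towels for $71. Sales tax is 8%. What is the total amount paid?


Calculate the tax:
8% of $71 = $5.68
Add tax to price:
$71 + $5.68 = $76.68

$76.68


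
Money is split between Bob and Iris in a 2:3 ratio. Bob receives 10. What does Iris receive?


Find the multiplier:
10 / 2 = 5
Apply to Iris's share:
3 x 5 = 15

15


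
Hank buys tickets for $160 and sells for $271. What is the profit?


Selling price = $271
Cost price = $160
Profit = selling price - cost price:
Profit = $271 - $160 = $111

$111


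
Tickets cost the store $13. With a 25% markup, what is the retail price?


Calculate the markup amount:
25% of $13 = $3.25
Add to cost:
$13 + $3.25 = $16.25

$16.25


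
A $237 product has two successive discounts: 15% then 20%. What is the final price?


First discount:
15% of $237 = $35.55
Price after first discount:
$237 - $35.55 = $201.45
Second discount:
20% of $201.45 = $40.29
Final price:
$201.45 - $40.29 = $161.16

$161.16


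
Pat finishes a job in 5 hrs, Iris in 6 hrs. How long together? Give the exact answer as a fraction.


Pat's rate: 1/5 of the job per hour
Iris's rate: 1/6 of the job per hour
Combined rate: 1/5 + 1/6 = 11/30 per hour
Time = 1 / (11/30) = 30/11 hours (≈ 2.73 hours)

30/11 hours


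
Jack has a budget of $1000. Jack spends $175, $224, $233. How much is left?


Add up expenses:
$175 + $224 + $233 = $632
Subtract from budget:
$1000 - $632 = $368

$368


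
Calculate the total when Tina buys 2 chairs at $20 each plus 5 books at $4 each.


Cost of chairs:
2 x $20 = $40
Cost of books:
5 x $4 = $20
Add both:
$40 + $20 = $60

$60


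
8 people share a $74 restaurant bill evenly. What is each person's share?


Total bill: $74
Number of people: 8
Each pays: $74 / 8 = $9.25

$9.25


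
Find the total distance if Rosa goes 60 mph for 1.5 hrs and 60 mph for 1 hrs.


Leg 1 distance:
60 x 1.5 = 90 miles
Leg 2 distance:
60 x 1 = 60 miles
Total distance:
90 + 60 = 150 miles

150 miles


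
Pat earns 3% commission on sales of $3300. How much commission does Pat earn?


Convert rate to decimal:
3% = 0.03
Multiply by sales:
$3300 x 0.03 = $99

$99


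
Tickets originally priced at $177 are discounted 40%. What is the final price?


Calculate the discount amount:
40% of $177 = $70.80
Subtract from original:
$177 - $70.80 = $106.20

$106.20


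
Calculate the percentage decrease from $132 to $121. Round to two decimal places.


Find the absolute change:
|121 - 132| = 11
Divide by original and multiply by 100:
11 / 132 x 100 = 8.3333...% ≈ 8.33%

8.33%


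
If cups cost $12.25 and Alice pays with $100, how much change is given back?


Start with the amount paid:
$100
Subtract the price:
$100 - $12.25 = $87.75

$87.75


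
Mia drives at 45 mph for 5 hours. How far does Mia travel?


Use the formula: distance = speed x time
Speed = 45 mph, Time = 5 hours
45 x 5 = 225 miles

225 miles


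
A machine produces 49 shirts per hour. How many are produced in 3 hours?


Production rate: 49 shirts per hour
Time: 3 hours
Total: 49 x 3 = 147 shirts

147 shirts


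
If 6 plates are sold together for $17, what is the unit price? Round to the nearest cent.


Total cost: $17
Number of items: 6
Unit price: $17 / 6 = $2.8333... ≈ $2.83

$2.83


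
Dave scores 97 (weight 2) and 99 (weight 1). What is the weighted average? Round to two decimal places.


Weighted sum:
2 x 97 + 1 x 99 = 293
Total weight:
2 + 1 = 3
Weighted average:
293 / 3 = 97.6666... ≈ 97.67

97.67


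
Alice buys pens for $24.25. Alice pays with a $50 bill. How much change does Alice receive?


Start with the amount paid:
$50
Subtract the price:
$50 - $24.25 = $25.75

$25.75


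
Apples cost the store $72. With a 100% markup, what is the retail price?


Calculate the markup amount:
100% of $72 = $72
Add to cost:
$72 + $72 = $144

$144


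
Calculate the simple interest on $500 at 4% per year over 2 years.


Use the formula I = P x R x T / 100
P x R x T = 500 x 4 x 2 = 4000
I = 4000 / 100 = $40

$40


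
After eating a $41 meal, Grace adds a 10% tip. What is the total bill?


Calculate the tip:
10% of $41 = $4.10
Add tip to meal cost:
$41 + $4.10 = $45.10

$45.10


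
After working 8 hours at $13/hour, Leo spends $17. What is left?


Calculate earnings:
8 x $13 = $104
Subtract spending:
$104 - $17 = $87

$87


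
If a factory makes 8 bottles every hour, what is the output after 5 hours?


Production rate: 8 bottles per hour
Time: 5 hours
Total: 8 x 5 = 40 bottles

40 bottles


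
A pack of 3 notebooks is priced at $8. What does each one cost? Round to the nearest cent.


Total cost: $8
Number of items: 3
Unit price: $8 / 3 = $2.6666... ≈ $2.67

$2.67


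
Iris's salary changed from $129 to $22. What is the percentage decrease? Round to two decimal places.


Find the absolute change:
|22 - 129| = 107
Divide by original and multiply by 100:
107 / 129 x 100 = 82.9457...% ≈ 82.95%

82.95%


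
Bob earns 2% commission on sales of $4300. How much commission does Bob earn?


Convert rate to decimal:
2% = 0.02
Multiply by sales:
$4300 x 0.02 = $86

$86


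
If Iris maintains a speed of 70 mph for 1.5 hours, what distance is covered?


Use the formula: distance = speed x time
Speed = 70 mph, Time = 1.5 hours
70 x 1.5 = 105 miles

105 miles


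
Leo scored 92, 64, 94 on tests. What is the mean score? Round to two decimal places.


Add the scores:
92 + 64 + 94 = 250
Divide by the number of tests:
250 / 3 = 83.3333... ≈ 83.33

83.33


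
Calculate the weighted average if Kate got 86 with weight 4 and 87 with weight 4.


Weighted sum:
4 x 86 + 4 x 87 = 692
Total weight:
4 + 4 = 8
Weighted average:
692 / 8 = 86.5

86.5


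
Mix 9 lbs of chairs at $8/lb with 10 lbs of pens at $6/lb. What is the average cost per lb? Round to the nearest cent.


Cost of chairs:
9 x $8 = $72
Cost of pens:
10 x $6 = $60
Total cost: $72 + $60 = $132
Total weight: 19 lbs
Average: $132 / 19 = $6.9473... ≈ $6.95/lb

$6.95/lb


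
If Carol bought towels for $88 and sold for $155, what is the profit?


Selling price = $155
Cost price = $88
Profit = selling price - cost price:
Profit = $155 - $88 = $67

$67


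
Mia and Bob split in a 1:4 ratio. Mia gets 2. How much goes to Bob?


Find the multiplier:
2 / 1 = 2
Apply to Bob's share:
4 x 2 = 8

8


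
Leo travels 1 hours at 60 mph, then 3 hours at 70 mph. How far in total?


Leg 1 distance:
60 x 1 = 60 miles
Leg 2 distance:
70 x 3 = 210 miles
Total distance:
60 + 210 = 270 miles

270 miles


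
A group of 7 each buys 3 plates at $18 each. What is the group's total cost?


Cost per person:
3 x $18 = $54
Group total:
7 x $54 = $378

$378


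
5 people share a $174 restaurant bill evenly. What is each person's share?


Total bill: $174
Number of people: 5
Each pays: $174 / 5 = $34.80

$34.80


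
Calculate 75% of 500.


Convert percentage to decimal:
75% = 0.75
Multiply:
500 x 0.75 = 375

375


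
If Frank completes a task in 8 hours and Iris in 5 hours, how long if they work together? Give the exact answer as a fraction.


Frank's rate: 1/8 of the job per hour
Iris's rate: 1/5 of the job per hour
Combined rate: 1/8 + 1/5 = 13/40 per hour
Time = 1 / (13/40) = 40/13 hours (≈ 3.08 hours)

40/13 hours


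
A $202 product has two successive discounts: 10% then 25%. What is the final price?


First discount:
10% of $202 = $20.20
Price after first discount:
$202 - $20.20 = $181.80
Second discount:
25% of $181.80 = $45.45
Final price:
$181.80 - $45.45 = $136.35

$136.35


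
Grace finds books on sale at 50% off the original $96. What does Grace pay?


Calculate the discount amount:
50% of $96 = $48
Subtract from original:
$96 - $48 = $48

$48


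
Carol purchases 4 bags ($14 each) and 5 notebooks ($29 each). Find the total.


Cost of bags:
4 x $14 = $56
Cost of notebooks:
5 x $29 = $145
Add both:
$56 + $145 = $201

$201


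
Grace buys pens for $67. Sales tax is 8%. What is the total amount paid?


Calculate the tax:
8% of $67 = $5.36
Add tax to price:
$67 + $5.36 = $72.36

$72.36


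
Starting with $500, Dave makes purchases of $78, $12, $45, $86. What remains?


Add up expenses:
$78 + $12 + $45 + $86 = $221
Subtract from budget:
$500 - $221 = $279

$279
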